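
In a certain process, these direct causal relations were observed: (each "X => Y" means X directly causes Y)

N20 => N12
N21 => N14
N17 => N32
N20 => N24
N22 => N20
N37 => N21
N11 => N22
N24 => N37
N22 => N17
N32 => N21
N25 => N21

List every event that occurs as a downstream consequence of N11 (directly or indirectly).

N12, N14, N17, N20, N21, N22, N24, N32, N37

Direct effects: N22.
2 steps out: N20, N17.
3 steps out: N24, N12, N32.
4 steps out: N37, N21.
5 steps out: N14.
Not reachable from it: N25.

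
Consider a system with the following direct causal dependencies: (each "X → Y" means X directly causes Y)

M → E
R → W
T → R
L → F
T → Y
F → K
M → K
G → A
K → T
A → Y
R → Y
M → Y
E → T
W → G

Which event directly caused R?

T

Upstream contributors include M, E, L, F, K, but only T feeds directly into R.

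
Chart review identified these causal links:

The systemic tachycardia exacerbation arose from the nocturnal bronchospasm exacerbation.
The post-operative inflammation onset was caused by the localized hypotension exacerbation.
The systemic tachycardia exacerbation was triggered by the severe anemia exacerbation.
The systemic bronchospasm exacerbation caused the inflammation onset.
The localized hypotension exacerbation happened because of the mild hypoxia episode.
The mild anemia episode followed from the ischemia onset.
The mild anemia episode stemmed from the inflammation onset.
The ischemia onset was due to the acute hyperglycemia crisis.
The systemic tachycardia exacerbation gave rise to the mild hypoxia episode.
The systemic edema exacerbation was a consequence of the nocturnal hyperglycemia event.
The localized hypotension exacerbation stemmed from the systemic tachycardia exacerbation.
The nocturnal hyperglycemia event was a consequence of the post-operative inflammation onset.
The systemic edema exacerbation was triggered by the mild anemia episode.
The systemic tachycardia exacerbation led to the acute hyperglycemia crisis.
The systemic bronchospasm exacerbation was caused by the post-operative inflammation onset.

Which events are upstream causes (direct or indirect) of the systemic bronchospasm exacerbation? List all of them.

Immediate cause of the systemic bronchospasm exacerbation: the post-operative inflammation onset.
Further upstream: the nocturnal bronchospasm exacerbation, the severe anemia exacerbation, the systemic tachycardia exacerbation, the mild hypoxia episode, the localized hypotension exacerbation.

the localized hypotension exacerbation, the mild hypoxia episode, the nocturnal bronchospasm exacerbation, the post-operative inflammation onset, the severe anemia exacerbation, the systemic tachycardia exacerbation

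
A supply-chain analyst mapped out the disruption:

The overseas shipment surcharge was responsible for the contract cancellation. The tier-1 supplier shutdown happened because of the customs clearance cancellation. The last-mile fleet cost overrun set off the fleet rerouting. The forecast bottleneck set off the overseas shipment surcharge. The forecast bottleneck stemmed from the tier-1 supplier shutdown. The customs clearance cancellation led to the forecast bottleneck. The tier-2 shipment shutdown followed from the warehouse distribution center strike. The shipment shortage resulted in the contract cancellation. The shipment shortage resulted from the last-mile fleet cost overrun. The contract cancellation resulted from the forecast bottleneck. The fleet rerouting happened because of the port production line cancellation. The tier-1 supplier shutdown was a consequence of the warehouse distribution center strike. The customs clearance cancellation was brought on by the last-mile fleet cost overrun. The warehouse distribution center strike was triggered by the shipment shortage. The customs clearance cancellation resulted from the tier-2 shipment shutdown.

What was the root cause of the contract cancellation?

the last-mile fleet cost overrun

Tracing upstream from the contract cancellation: the contract cancellation ← the shipment shortage ← the last-mile fleet cost overrun.
The last-mile fleet cost overrun has no stated cause, so it is the root.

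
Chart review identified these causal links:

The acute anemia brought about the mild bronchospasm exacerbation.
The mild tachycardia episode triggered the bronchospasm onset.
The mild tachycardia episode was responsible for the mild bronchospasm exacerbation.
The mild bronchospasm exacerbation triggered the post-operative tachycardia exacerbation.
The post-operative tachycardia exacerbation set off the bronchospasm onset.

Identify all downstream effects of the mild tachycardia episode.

the bronchospasm onset, the mild bronchospasm exacerbation, the post-operative tachycardia exacerbation

Direct effects: the mild bronchospasm exacerbation, the bronchospasm onset.
2 steps out: the post-operative tachycardia exacerbation.
Not reachable from it: the acute anemia.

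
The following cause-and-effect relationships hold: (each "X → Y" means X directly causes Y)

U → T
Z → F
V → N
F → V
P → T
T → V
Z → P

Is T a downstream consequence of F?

No

F leads to V, N; T is not among them.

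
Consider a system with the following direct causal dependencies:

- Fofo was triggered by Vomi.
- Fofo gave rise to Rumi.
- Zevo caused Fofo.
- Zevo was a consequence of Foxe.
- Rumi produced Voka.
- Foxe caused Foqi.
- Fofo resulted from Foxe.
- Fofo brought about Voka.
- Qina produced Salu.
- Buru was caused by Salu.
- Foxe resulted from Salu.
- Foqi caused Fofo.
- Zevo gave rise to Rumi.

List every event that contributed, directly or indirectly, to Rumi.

Fofo, Foqi, Foxe, Qina, Salu, Vomi, Zevo

Immediate causes of Rumi: Zevo, Fofo.
Further upstream: Qina, Salu, Foxe, Foqi, Vomi.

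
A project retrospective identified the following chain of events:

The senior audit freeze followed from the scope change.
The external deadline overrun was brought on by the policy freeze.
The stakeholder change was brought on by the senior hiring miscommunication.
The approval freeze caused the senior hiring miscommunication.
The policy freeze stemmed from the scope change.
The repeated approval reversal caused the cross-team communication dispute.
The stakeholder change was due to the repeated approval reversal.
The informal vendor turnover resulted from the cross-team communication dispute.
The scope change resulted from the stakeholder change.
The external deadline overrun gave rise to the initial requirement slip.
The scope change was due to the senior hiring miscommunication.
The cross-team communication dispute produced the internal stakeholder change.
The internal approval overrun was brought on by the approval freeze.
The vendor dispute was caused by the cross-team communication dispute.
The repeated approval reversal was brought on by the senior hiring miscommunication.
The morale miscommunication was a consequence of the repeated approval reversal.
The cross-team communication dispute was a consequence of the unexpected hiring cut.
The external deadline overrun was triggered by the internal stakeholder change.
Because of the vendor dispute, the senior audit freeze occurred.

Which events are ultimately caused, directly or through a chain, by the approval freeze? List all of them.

Direct effects: the senior hiring miscommunication, the internal approval overrun.
2 steps out: the repeated approval reversal, the stakeholder change, the scope change.
3 steps out: the cross-team communication dispute, the morale miscommunication, the policy freeze, the senior audit freeze.
4 steps out: the informal vendor turnover, the internal stakeholder change, the vendor dispute, the external deadline overrun.
5 steps out: the initial requirement slip.
Not reachable from it: the unexpected hiring cut.

the cross-team communication dispute, the external deadline overrun, the informal vendor turnover, the initial requirement slip, the internal approval overrun, the internal stakeholder change, the morale miscommunication, the policy freeze, the repeated approval reversal, the scope change, the senior audit freeze, the senior hiring miscommunication, the stakeholder change, the vendor dispute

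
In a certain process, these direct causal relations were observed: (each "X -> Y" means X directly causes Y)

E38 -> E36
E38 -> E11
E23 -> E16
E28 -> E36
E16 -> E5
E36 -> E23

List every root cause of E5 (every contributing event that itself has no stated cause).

Tracing upstream from E5: E5 ← E16 ← E23 ← E36 ← E38.
A separate upstream branch: E5 ← E16 ← E23 ← E36 ← E28.
Each of those chain origins has no stated cause.

E28, E38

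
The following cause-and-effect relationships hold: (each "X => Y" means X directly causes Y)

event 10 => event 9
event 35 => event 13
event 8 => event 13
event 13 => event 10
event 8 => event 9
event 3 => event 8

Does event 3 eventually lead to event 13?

Yes

There is a causal chain: event 3 → event 8 → event 13.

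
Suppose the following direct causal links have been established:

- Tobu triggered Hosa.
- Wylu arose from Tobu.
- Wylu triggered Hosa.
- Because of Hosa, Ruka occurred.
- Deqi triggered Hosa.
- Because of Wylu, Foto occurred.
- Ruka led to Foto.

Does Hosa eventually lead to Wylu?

No

Hosa leads to Ruka, Foto; Wylu is not among them.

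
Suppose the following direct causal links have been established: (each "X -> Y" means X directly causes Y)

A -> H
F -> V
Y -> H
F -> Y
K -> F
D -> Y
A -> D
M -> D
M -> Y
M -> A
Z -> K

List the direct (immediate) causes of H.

Upstream contributors include M, Z, K, D, F, but only A, Y feed directly into H.

A, Y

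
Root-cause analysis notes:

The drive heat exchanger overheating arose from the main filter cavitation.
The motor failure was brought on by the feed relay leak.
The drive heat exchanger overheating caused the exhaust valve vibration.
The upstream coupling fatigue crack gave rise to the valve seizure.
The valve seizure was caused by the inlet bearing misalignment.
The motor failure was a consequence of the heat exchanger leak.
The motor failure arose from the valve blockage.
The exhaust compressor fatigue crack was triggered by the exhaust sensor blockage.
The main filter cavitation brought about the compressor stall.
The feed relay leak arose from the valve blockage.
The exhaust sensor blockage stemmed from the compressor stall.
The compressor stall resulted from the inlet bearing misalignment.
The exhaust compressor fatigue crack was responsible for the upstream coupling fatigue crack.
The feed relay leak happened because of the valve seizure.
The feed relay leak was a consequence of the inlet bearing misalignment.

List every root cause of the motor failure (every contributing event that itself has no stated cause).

Tracing upstream from the motor failure: the motor failure ← the feed relay leak ← the valve seizure ← the upstream coupling fatigue crack ← the exhaust compressor fatigue crack ← the exhaust sensor blockage ← the compressor stall ← the main filter cavitation.
A separate upstream branch: the motor failure ← the feed relay leak ← the inlet bearing misalignment.
A separate upstream branch: the motor failure ← the heat exchanger leak.
A separate upstream branch: the motor failure ← the valve blockage.
Each of those chain origins has no stated cause.

the heat exchanger leak, the inlet bearing misalignment, the main filter cavitation, the valve blockage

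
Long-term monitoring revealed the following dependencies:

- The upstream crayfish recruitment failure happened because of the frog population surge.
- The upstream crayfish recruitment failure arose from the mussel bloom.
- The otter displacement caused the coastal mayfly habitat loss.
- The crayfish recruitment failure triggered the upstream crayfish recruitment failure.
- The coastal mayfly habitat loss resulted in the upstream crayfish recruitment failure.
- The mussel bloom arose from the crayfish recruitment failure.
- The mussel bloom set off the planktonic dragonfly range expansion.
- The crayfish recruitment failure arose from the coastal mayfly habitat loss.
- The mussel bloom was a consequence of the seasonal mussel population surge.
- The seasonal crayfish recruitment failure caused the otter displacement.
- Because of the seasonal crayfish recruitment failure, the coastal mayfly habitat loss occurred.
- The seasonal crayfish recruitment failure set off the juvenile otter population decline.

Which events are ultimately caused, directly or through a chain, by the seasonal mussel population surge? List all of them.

Direct effects: the mussel bloom.
2 steps out: the planktonic dragonfly range expansion, the upstream crayfish recruitment failure.
Not reachable from it: the seasonal crayfish recruitment failure, the otter displacement, the coastal mayfly habitat loss, the juvenile otter population decline, the frog population surge, the crayfish recruitment failure.

the mussel bloom, the planktonic dragonfly range expansion, the upstream crayfish recruitment failure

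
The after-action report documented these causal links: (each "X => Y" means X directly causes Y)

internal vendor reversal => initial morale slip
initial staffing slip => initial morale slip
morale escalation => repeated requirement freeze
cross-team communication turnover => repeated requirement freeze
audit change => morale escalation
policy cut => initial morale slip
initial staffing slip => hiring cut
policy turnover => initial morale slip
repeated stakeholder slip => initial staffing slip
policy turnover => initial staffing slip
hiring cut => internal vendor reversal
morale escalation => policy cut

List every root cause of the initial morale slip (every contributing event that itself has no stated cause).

Tracing upstream from the initial morale slip: the initial morale slip ← the policy turnover.
A separate upstream branch: the initial morale slip ← the initial staffing slip ← the repeated stakeholder slip.
A separate upstream branch: the initial morale slip ← the policy cut ← the morale escalation ← the audit change.
Each of those chain origins has no stated cause.

the audit change, the policy turnover, the repeated stakeholder slip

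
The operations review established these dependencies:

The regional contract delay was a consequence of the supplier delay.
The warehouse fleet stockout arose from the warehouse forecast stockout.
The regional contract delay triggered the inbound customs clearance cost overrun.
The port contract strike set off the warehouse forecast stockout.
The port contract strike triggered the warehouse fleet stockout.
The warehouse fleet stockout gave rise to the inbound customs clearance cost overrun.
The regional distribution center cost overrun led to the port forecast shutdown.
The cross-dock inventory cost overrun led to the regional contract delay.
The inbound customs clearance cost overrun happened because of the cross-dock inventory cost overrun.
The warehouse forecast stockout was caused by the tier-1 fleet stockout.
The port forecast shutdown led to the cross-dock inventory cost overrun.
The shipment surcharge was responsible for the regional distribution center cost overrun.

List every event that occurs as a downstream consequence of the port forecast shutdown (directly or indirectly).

Direct effects: the cross-dock inventory cost overrun.
2 steps out: the regional contract delay, the inbound customs clearance cost overrun.
Not reachable from it: the supplier delay, the port contract strike, the shipment surcharge, the regional distribution center cost overrun, the tier-1 fleet stockout, the warehouse forecast stockout, the warehouse fleet stockout.

the cross-dock inventory cost overrun, the inbound customs clearance cost overrun, the regional contract delay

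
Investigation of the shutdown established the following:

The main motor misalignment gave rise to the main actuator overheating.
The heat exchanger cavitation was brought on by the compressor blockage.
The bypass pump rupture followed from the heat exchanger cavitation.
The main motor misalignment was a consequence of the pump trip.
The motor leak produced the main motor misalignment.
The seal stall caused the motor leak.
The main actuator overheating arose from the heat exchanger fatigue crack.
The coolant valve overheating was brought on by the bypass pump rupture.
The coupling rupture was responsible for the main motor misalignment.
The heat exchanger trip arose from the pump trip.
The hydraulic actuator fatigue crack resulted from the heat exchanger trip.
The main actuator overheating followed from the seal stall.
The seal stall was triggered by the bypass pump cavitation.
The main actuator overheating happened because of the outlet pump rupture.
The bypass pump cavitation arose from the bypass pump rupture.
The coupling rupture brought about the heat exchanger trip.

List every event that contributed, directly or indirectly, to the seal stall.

the bypass pump cavitation, the bypass pump rupture, the compressor blockage, the heat exchanger cavitation

Immediate cause of the seal stall: the bypass pump cavitation.
Further upstream: the compressor blockage, the heat exchanger cavitation, the bypass pump rupture.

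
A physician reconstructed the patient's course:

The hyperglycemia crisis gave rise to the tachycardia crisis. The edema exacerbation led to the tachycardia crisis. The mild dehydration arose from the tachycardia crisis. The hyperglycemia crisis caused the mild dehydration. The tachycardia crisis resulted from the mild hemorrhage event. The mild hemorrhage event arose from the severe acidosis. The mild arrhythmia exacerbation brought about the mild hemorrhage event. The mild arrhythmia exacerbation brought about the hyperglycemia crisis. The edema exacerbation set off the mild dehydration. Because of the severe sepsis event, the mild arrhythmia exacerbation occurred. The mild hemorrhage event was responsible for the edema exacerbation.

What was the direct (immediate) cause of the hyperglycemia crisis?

Upstream contributors include the severe sepsis event, but only the mild arrhythmia exacerbation feeds directly into the hyperglycemia crisis.

the mild arrhythmia exacerbation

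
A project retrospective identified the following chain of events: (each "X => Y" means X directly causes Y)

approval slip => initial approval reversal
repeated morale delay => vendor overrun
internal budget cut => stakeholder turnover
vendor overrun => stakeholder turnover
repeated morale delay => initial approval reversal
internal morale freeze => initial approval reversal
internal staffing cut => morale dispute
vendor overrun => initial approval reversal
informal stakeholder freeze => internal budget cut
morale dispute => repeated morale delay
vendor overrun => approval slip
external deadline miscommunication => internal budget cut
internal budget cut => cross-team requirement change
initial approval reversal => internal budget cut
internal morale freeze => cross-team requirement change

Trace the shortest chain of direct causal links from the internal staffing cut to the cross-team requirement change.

the internal staffing cut → the morale dispute → the repeated morale delay → the initial approval reversal → the internal budget cut → the cross-team requirement change

the internal staffing cut → the morale dispute
the morale dispute → the repeated morale delay
the repeated morale delay → the initial approval reversal
the initial approval reversal → the internal budget cut
the internal budget cut → the cross-team requirement change
Length: 5 steps.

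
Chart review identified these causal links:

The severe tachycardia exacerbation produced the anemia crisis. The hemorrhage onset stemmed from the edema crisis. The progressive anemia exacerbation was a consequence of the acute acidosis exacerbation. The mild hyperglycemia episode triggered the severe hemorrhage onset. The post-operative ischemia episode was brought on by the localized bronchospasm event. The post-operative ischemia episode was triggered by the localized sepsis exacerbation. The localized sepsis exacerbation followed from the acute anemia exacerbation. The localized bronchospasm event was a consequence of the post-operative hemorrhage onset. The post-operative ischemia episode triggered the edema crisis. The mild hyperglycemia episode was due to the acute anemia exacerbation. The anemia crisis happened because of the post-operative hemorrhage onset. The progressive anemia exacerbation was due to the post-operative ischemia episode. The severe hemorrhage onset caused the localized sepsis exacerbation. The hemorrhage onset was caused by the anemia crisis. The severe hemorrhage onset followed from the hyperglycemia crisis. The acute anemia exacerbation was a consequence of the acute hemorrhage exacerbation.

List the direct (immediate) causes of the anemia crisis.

the post-operative hemorrhage onset, the severe tachycardia exacerbation

the post-operative hemorrhage onset, the severe tachycardia exacerbation → the anemia crisis with nothing further upstream stated.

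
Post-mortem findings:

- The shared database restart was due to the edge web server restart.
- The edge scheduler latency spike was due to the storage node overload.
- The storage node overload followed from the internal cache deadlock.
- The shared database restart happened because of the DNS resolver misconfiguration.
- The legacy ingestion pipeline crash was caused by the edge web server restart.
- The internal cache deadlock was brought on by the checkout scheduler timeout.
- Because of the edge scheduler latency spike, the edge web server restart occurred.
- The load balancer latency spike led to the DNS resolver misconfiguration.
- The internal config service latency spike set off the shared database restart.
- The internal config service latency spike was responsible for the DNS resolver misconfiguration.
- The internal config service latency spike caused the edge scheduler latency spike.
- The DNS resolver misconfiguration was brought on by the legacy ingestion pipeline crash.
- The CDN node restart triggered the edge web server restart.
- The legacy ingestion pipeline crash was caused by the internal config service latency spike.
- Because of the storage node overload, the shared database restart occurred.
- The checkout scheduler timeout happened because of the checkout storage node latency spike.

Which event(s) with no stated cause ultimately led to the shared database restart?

the CDN node restart, the checkout storage node latency spike, the internal config service latency spike, the load balancer latency spike

Tracing upstream from the shared database restart: the shared database restart ← the storage node overload ← the internal cache deadlock ← the checkout scheduler timeout ← the checkout storage node latency spike.
A separate upstream branch: the shared database restart ← the internal config service latency spike.
A separate upstream branch: the shared database restart ← the edge web server restart ← the CDN node restart.
A separate upstream branch: the shared database restart ← the DNS resolver misconfiguration ← the load balancer latency spike.
Each of those chain origins has no stated cause.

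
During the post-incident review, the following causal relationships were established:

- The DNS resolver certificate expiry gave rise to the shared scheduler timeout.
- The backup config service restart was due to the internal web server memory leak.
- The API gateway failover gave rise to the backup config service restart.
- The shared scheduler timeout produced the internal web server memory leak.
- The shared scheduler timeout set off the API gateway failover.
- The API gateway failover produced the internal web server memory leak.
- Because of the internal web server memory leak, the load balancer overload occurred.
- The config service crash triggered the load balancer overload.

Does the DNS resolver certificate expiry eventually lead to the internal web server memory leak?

Yes

There is a causal chain: the DNS resolver certificate expiry → the shared scheduler timeout → the internal web server memory leak.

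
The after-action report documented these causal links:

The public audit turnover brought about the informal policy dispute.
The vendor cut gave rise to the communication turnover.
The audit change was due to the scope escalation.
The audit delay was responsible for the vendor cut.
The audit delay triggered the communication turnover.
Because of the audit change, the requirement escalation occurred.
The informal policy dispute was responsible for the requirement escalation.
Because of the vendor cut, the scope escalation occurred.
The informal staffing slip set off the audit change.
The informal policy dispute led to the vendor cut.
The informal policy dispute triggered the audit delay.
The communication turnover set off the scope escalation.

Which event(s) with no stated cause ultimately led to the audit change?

the informal staffing slip, the public audit turnover

Tracing upstream from the audit change: the audit change ← the scope escalation ← the vendor cut ← the informal policy dispute ← the public audit turnover.
A separate upstream branch: the audit change ← the informal staffing slip.
Each of those chain origins has no stated cause.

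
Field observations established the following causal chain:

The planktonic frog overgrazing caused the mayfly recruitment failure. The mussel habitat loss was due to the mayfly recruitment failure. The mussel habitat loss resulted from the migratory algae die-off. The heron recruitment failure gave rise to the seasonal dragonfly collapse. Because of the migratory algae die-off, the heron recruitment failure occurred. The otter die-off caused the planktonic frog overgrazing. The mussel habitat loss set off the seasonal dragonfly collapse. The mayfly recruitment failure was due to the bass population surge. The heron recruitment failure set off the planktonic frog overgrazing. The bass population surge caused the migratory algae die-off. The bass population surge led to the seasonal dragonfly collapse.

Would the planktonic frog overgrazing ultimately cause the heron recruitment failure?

The planktonic frog overgrazing leads to the mayfly recruitment failure, the mussel habitat loss, the seasonal dragonfly collapse; the heron recruitment failure is not among them.

No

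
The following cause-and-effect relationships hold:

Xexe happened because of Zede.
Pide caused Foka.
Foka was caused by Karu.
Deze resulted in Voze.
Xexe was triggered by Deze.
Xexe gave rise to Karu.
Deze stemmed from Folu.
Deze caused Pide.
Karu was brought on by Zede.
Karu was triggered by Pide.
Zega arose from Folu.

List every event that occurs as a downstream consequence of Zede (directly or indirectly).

Foka, Karu, Xexe

Direct effects: Xexe, Karu.
2 steps out: Foka.
Not reachable from it: Folu, Zega, Deze, Voze, Pide.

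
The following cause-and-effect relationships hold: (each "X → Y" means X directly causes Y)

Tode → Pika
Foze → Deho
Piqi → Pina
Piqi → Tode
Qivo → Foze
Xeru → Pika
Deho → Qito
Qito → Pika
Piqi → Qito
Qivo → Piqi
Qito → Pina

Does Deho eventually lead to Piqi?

No

Deho leads to Qito, Pika, Pina; Piqi is not among them.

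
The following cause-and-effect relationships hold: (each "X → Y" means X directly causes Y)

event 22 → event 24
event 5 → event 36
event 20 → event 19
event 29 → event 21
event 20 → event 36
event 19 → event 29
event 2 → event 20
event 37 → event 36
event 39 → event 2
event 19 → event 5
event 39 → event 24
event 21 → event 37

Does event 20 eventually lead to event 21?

There is a causal chain: event 20 → event 19 → event 29 → event 21.

Yes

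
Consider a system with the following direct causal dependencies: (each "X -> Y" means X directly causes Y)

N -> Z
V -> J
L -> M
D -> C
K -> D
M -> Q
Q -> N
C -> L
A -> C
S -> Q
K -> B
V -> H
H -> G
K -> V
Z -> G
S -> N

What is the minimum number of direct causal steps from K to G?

Shortest chain: K → V → H → G.

3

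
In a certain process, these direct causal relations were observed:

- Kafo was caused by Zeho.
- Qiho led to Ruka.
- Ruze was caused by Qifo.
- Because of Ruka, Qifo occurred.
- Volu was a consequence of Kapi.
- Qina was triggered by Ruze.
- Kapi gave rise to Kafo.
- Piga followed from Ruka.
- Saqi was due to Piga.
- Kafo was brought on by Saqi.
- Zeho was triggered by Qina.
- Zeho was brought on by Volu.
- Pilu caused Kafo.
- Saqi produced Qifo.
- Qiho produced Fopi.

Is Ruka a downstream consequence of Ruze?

No

Ruze leads to Qina, Zeho, Kafo; Ruka is not among them.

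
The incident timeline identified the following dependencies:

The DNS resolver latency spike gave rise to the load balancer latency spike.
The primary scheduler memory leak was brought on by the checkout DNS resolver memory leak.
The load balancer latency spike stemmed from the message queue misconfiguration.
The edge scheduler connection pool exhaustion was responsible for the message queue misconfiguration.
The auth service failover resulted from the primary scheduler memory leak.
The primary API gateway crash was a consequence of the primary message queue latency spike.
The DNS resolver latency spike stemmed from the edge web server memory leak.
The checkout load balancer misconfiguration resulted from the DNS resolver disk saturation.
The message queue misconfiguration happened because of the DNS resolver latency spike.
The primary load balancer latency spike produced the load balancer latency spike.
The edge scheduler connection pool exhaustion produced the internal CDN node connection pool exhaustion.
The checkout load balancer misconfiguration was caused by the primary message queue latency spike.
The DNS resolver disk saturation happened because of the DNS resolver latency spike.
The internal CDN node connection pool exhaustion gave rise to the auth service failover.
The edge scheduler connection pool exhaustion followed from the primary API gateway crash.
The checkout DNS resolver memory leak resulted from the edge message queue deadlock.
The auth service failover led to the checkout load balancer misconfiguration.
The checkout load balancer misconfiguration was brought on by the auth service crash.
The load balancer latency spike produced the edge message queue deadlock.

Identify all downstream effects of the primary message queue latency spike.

the auth service failover, the checkout DNS resolver memory leak, the checkout load balancer misconfiguration, the edge message queue deadlock, the edge scheduler connection pool exhaustion, the internal CDN node connection pool exhaustion, the load balancer latency spike, the message queue misconfiguration, the primary API gateway crash, the primary scheduler memory leak

Direct effects: the primary API gateway crash, the checkout load balancer misconfiguration.
2 steps out: the edge scheduler connection pool exhaustion.
3 steps out: the message queue misconfiguration, the internal CDN node connection pool exhaustion.
4 steps out: the load balancer latency spike, the auth service failover.
5 steps out: the edge message queue deadlock.
6 steps out: the checkout DNS resolver memory leak.
7 steps out: the primary scheduler memory leak.
Not reachable from it: the edge web server memory leak, the DNS resolver latency spike, the primary load balancer latency spike, the DNS resolver disk saturation, the auth service crash.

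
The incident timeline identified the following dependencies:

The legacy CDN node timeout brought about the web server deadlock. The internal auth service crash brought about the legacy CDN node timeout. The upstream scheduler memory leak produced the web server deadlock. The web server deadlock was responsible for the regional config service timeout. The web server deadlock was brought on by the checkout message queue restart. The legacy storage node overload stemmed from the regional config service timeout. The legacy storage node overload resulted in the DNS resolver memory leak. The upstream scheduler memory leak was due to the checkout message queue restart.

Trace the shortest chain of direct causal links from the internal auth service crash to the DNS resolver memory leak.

the internal auth service crash → the legacy CDN node timeout → the web server deadlock → the regional config service timeout → the legacy storage node overload → the DNS resolver memory leak

the internal auth service crash → the legacy CDN node timeout
the legacy CDN node timeout → the web server deadlock
the web server deadlock → the regional config service timeout
the regional config service timeout → the legacy storage node overload
the legacy storage node overload → the DNS resolver memory leak
Length: 5 steps.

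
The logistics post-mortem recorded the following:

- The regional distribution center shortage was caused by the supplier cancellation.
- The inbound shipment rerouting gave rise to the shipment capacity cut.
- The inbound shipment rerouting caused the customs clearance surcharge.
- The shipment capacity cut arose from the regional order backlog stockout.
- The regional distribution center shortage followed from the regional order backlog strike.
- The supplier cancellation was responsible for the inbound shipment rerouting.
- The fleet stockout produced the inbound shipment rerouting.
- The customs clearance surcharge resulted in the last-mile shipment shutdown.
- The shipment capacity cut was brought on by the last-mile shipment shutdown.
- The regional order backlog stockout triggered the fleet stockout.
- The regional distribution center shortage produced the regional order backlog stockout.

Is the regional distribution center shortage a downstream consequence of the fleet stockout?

No

The fleet stockout leads to the inbound shipment rerouting, the customs clearance surcharge, the last-mile shipment shutdown, the shipment capacity cut; the regional distribution center shortage is not among them.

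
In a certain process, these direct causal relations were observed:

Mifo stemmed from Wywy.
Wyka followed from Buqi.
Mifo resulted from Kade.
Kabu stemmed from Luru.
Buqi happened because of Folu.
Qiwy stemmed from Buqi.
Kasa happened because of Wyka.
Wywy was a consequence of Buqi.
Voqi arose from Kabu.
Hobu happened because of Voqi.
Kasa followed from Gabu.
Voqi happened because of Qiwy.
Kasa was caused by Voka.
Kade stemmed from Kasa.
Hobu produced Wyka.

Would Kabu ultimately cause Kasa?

Yes

There is a causal chain: Kabu → Voqi → Hobu → Wyka → Kasa.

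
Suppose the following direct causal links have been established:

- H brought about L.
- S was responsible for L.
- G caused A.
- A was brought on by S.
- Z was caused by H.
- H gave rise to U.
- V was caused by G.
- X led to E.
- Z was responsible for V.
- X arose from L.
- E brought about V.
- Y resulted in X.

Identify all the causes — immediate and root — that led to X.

H, L, S, Y

Immediate causes of X: Y, L.
Further upstream: H, S.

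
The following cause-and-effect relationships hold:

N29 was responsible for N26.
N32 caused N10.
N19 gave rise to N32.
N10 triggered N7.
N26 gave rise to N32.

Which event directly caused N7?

Upstream contributors include N29, N26, N32, N19, but only N10 feeds directly into N7.

N10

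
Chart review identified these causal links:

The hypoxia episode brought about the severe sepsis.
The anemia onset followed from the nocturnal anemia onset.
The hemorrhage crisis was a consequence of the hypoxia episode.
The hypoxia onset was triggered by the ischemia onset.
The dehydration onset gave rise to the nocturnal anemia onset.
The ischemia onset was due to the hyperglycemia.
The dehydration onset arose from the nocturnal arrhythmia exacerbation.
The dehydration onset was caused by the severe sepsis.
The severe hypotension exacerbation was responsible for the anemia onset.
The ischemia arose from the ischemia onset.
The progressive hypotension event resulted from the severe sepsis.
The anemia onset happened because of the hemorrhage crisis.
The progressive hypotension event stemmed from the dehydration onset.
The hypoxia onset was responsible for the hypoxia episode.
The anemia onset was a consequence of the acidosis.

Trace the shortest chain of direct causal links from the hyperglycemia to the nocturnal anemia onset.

the hyperglycemia → the ischemia onset → the hypoxia onset → the hypoxia episode → the severe sepsis → the dehydration onset → the nocturnal anemia onset

the hyperglycemia → the ischemia onset
the ischemia onset → the hypoxia onset
the hypoxia onset → the hypoxia episode
the hypoxia episode → the severe sepsis
the severe sepsis → the dehydration onset
the dehydration onset → the nocturnal anemia onset
Length: 6 steps.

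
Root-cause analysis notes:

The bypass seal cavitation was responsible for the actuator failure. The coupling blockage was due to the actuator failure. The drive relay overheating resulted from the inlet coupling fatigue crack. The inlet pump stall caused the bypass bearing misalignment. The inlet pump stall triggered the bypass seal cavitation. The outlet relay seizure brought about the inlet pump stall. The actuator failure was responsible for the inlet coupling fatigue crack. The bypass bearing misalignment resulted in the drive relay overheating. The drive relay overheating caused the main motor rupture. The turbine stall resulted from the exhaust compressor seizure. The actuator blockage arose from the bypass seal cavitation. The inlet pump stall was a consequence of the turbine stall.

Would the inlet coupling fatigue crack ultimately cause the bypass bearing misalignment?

The inlet coupling fatigue crack leads to the drive relay overheating, the main motor rupture; the bypass bearing misalignment is not among them.

No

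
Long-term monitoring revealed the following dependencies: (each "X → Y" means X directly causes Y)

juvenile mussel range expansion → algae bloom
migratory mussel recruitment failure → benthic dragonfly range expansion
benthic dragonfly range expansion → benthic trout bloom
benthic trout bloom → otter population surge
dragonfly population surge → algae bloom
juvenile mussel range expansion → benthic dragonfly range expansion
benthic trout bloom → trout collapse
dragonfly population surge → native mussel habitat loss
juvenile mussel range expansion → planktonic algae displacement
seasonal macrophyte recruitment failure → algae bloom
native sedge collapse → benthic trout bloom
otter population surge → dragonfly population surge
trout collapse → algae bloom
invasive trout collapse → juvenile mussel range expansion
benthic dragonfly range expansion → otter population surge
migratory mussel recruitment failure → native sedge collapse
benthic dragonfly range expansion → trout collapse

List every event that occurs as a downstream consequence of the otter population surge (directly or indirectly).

the algae bloom, the dragonfly population surge, the native mussel habitat loss

Direct effects: the dragonfly population surge.
2 steps out: the native mussel habitat loss, the algae bloom.
Not reachable from it: the migratory mussel recruitment failure, the native sedge collapse, the invasive trout collapse, the juvenile mussel range expansion, the benthic dragonfly range expansion, the benthic trout bloom, the trout collapse, the planktonic algae displacement, the seasonal macrophyte recruitment failure.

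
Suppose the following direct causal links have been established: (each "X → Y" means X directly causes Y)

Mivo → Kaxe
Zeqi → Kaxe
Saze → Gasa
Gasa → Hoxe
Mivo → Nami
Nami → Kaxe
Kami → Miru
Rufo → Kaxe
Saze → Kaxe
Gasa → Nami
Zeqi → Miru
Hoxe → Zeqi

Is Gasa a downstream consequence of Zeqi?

No

Zeqi leads to Miru, Kaxe; Gasa is not among them.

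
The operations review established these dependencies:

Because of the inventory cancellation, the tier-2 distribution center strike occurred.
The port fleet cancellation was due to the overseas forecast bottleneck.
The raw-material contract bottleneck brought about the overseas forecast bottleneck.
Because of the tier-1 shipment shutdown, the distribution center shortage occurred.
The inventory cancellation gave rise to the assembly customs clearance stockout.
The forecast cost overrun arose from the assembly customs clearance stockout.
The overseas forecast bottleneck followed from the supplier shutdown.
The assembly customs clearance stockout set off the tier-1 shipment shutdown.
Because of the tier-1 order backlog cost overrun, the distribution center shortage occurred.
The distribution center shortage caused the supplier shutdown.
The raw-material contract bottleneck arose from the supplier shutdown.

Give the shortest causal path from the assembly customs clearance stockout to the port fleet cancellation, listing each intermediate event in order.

the assembly customs clearance stockout → the tier-1 shipment shutdown → the distribution center shortage → the supplier shutdown → the overseas forecast bottleneck → the port fleet cancellation

the assembly customs clearance stockout → the tier-1 shipment shutdown
the tier-1 shipment shutdown → the distribution center shortage
the distribution center shortage → the supplier shutdown
the supplier shutdown → the overseas forecast bottleneck
the overseas forecast bottleneck → the port fleet cancellation
Length: 5 steps.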